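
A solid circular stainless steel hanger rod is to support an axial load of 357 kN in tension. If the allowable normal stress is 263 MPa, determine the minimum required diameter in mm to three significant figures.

41.6 mm

Required area A ≥ P/σ_allow = 357000/263 = 1357 mm².
For a solid circular section, d ≥ √(4A/π) = 41.57 mm.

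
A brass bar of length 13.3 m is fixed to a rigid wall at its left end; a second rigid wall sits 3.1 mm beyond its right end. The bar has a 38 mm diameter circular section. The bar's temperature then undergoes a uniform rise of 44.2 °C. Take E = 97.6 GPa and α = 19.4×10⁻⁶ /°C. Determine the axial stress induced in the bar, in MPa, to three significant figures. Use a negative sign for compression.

Free thermal expansion αLΔT = 19.4e-6 · 13300 · 44.2 = 11.4 mm.
The walls engage after the gap closes; constrained expansion = 11.4 − 3.1 = 8.304 mm.
The walls impose strain ε = −(8.304)/13300 = -6.2440e-04; σ = Eε = 97600 · -6.2440e-04 = -60.94 MPa.

-60.9 MPa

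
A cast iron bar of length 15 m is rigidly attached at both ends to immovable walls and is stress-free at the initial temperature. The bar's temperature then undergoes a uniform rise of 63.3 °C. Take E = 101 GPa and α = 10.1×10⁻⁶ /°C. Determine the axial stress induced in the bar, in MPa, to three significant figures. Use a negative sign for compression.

Free thermal expansion αLΔT = 10.1e-6 · 15000 · 63.3 = 9.59 mm.
The walls impose strain ε = −(9.59)/15000 = -6.3933e-04; σ = Eε = 101000 · -6.3933e-04 = -64.57 MPa.

-64.6 MPa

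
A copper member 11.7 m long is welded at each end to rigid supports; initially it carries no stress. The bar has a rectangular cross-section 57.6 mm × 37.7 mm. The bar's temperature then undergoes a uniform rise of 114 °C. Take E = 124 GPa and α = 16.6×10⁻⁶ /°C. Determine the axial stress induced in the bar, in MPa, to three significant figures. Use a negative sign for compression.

-235 MPa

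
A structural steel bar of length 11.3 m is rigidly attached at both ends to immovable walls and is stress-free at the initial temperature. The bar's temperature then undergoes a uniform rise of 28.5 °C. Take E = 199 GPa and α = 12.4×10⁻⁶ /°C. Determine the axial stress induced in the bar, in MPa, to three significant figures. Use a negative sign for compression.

Free thermal expansion αLΔT = 12.4e-6 · 11300 · 28.5 = 3.993 mm.
The walls impose strain ε = −(3.993)/11300 = -3.5340e-04; σ = Eε = 199000 · -3.5340e-04 = -70.33 MPa.

-70.3 MPa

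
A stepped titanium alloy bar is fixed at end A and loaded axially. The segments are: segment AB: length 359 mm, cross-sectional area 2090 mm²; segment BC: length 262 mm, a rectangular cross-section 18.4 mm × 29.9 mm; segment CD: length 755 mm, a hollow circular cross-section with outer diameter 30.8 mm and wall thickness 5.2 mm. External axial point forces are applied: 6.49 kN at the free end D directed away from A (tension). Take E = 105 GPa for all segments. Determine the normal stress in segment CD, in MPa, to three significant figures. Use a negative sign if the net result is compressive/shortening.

15.5 MPa

Internal axial forces (sectioning from the free end, tension +): N_CD = 6.49 kN, N_BC = 6.49 kN, N_AB = 6.49 kN.
A_CD = 418.2 mm².
σ_CD = N_CD/A_CD = 6490/418.2 = 15.52 MPa.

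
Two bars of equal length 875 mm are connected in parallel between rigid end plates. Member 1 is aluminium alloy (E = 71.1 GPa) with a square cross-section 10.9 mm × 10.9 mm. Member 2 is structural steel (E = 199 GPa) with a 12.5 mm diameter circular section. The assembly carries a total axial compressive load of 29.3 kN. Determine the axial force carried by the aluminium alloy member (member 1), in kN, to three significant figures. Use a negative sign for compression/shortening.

-7.53 kN

A_1 = 118.8 mm².
A_2 = 122.7 mm².
Equal strain + equilibrium ⇒ each member carries load in proportion to AE: A₁E₁ = 8447000 N, A₂E₂ = 24420000 N, ΣAE = 32870000 N.
F₁ = P·A₁E₁/ΣAE = -29300·8447000/32870000 = -7530 N.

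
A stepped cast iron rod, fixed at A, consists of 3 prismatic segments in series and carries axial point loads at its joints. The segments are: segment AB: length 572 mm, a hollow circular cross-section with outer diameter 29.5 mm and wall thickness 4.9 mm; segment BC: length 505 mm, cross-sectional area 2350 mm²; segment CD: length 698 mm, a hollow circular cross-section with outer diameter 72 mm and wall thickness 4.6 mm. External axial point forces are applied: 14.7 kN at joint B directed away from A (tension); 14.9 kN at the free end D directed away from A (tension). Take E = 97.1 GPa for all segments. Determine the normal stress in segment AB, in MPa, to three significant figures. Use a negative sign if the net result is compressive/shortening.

Internal axial forces (sectioning from the free end, tension +): N_CD = 14.9 kN, N_BC = 14.9 kN, N_AB = 29.6 kN.
A_AB = 378.7 mm².
σ_AB = N_AB/A_AB = 29600/378.7 = 78.16 MPa.

78.2 MPa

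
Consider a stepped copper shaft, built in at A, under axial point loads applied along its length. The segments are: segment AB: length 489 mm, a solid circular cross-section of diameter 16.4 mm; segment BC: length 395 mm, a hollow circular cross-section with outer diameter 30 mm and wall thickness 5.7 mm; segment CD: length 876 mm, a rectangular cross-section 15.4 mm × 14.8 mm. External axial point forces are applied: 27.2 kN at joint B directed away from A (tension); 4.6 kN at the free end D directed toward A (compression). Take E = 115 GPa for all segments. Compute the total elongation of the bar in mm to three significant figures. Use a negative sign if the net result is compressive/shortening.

Internal axial forces (sectioning from the free end, tension +): N_CD = -4.6 kN, N_BC = -4.6 kN, N_AB = 22.6 kN.
A_AB = 211.2 mm².
A_BC = 435.1 mm².
A_CD = 227.9 mm².
δ_AB = 22600·489/(211.2·115000) = 0.4549 mm
δ_BC = -4600·395/(435.1·115000) = -0.03631 mm
δ_CD = -4600·876/(227.9·115000) = -0.1537 mm
δ = Σδ_i = 0.2649 mm.

0.265 mm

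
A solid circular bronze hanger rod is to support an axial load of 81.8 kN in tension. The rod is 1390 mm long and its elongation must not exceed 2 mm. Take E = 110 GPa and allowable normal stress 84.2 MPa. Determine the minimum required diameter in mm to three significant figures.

35.2 mm

Required area A ≥ P/σ_allow = 81800/84.2 = 971.5 mm².
For a solid circular section, d ≥ √(4A/π) = 35.17 mm.
Elongation limit: A ≥ PL/(Eδ_allow) = 81800·1390/(110000·2) = 516.8 mm² ⇒ d ≥ 25.65 mm.
The stress limit governs.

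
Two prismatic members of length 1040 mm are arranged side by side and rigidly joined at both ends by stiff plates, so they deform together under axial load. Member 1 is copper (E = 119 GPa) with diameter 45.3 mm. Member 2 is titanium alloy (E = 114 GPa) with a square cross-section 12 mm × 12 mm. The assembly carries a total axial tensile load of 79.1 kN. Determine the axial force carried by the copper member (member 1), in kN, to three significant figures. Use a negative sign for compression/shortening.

72.9 kN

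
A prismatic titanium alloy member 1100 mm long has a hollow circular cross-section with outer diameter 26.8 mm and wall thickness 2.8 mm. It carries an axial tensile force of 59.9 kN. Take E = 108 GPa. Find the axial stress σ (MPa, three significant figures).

A = 211.1 mm².
σ = N/A = 59900/211.1 = 283.7 MPa.

284 MPa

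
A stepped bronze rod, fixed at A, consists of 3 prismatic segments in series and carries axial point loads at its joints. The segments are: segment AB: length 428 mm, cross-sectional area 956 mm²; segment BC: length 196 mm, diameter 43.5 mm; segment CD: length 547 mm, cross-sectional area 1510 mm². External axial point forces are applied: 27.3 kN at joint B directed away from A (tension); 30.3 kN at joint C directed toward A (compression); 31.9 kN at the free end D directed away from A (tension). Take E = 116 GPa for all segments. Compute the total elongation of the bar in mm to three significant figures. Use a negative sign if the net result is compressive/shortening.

0.213 mm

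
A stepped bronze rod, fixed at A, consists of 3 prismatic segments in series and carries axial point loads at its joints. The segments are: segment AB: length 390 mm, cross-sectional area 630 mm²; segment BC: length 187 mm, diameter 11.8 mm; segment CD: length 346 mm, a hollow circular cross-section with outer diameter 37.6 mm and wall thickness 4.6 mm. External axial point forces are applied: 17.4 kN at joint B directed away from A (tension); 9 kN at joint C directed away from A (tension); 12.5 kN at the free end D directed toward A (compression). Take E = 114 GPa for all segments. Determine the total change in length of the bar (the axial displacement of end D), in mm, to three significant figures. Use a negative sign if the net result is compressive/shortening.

-0.0566 mm

Internal axial forces (sectioning from the free end, tension +): N_CD = -12.5 kN, N_BC = -3.5 kN, N_AB = 13.9 kN.
A_BC = 109.4 mm².
A_CD = 476.9 mm².
δ_AB = 13900·390/(630·114000) = 0.07548 mm
δ_BC = -3500·187/(109.4·114000) = -0.0525 mm
δ_CD = -12500·346/(476.9·114000) = -0.07955 mm
δ = Σδ_i = -0.05657 mm.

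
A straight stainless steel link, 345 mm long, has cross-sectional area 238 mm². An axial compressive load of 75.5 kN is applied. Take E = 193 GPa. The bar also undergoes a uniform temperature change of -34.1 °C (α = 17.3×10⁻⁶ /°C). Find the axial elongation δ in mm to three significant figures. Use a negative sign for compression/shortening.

-0.771 mm

δ_mech = NL/(AE) = -75500·345/(238·193000) = -0.5671 mm.
δ_thermal = αLΔT = 17.3e-6·345·-34.1 = -0.2035 mm.
δ = δ_mech + δ_thermal = -0.7706 mm.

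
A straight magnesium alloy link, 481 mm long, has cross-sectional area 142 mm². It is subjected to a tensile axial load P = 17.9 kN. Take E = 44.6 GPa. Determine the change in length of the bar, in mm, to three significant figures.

δ_mech = NL/(AE) = 17900·481/(142·44600) = 1.359 mm.

1.36 mm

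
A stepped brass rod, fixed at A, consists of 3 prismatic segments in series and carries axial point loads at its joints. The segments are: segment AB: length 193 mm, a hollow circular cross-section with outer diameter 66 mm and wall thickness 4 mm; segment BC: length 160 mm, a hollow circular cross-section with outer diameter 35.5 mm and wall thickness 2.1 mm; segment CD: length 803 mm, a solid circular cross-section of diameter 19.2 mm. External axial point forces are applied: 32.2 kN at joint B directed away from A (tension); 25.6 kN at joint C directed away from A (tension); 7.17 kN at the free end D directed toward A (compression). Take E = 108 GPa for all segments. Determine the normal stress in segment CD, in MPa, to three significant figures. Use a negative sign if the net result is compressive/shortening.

Internal axial forces (sectioning from the free end, tension +): N_CD = -7.17 kN, N_BC = 18.43 kN, N_AB = 50.63 kN.
A_CD = 289.5 mm².
σ_CD = N_CD/A_CD = -7170/289.5 = -24.76 MPa.

-24.8 MPa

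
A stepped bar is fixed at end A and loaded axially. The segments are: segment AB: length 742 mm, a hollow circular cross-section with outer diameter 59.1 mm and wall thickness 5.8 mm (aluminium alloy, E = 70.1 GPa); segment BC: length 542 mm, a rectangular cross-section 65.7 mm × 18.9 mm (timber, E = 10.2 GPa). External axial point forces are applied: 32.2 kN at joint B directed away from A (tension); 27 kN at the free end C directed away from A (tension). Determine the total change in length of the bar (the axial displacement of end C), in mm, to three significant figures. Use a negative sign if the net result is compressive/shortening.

Internal axial forces (sectioning from the free end, tension +): N_BC = 27 kN, N_AB = 59.2 kN.
A_AB = 971.2 mm².
A_BC = 1242 mm².
δ_AB = 59200·742/(971.2·70100) = 0.6452 mm
δ_BC = 27000·542/(1242·10200) = 1.155 mm
δ = Σδ_i = 1.801 mm.

1.80 mm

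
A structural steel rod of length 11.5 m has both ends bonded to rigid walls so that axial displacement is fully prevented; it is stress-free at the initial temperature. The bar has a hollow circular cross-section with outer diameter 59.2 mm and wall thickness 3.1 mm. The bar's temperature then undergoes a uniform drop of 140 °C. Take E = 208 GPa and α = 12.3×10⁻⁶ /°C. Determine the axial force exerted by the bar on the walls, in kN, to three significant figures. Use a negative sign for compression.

Free thermal expansion αLΔT = 12.3e-6 · 11500 · -140 = -19.8 mm.
The walls impose strain ε = −(-19.8)/11500 = 1.7220e-03; σ = Eε = 208000 · 1.7220e-03 = 358.2 MPa.
Wall reaction R = σ·A = 358.2·546.4 = 195700 N = 195.7 kN.

196 kN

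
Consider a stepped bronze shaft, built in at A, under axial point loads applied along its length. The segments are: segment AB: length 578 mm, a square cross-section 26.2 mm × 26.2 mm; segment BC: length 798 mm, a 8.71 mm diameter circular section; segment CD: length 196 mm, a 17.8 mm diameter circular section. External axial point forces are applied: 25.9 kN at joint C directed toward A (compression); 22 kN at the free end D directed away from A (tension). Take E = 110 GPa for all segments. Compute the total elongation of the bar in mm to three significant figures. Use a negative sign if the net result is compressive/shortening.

-0.347 mm

Internal axial forces (sectioning from the free end, tension +): N_CD = 22 kN, N_BC = -3.9 kN, N_AB = -3.9 kN.
A_AB = 686.4 mm².
A_BC = 59.58 mm².
A_CD = 248.8 mm².
δ_AB = -3900·578/(686.4·110000) = -0.02985 mm
δ_BC = -3900·798/(59.58·110000) = -0.4748 mm
δ_CD = 22000·196/(248.8·110000) = 0.1575 mm
δ = Σδ_i = -0.3472 mm.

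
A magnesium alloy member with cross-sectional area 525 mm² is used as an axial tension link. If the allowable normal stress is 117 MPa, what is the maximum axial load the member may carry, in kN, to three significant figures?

P_max = σ_allow · A = 117 · 525 = 61420 N = 61.42 kN.

61.4 kN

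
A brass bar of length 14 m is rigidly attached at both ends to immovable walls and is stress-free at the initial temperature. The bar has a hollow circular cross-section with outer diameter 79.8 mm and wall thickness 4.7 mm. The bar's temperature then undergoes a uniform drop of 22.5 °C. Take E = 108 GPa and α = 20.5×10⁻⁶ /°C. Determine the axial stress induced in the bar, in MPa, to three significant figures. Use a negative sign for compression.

Free thermal expansion αLΔT = 20.5e-6 · 14000 · -22.5 = -6.458 mm.
The walls impose strain ε = −(-6.458)/14000 = 4.6125e-04; σ = Eε = 108000 · 4.6125e-04 = 49.82 MPa.

49.8 MPa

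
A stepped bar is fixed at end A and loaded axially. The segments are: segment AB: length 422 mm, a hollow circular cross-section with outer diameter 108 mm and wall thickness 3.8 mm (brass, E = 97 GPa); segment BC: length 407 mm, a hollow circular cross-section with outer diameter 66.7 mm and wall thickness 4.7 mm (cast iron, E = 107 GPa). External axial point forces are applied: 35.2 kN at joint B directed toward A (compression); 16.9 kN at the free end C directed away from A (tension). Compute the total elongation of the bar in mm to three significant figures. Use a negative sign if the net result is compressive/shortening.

0.00622 mm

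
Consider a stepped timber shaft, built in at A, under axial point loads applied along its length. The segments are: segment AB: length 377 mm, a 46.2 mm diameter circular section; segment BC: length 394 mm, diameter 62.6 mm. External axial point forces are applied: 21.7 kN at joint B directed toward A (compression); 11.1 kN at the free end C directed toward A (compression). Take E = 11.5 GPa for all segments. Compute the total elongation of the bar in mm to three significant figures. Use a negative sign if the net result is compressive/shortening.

-0.765 mm

Internal axial forces (sectioning from the free end, tension +): N_BC = -11.1 kN, N_AB = -32.8 kN.
A_AB = 1676 mm².
A_BC = 3078 mm².
δ_AB = -32800·377/(1676·11500) = -0.6414 mm
δ_BC = -11100·394/(3078·11500) = -0.1236 mm
δ = Σδ_i = -0.765 mm.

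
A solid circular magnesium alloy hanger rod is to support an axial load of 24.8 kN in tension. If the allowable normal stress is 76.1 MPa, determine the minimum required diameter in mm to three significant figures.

20.4 mm

Required area A ≥ P/σ_allow = 24800/76.1 = 325.9 mm².
For a solid circular section, d ≥ √(4A/π) = 20.37 mm.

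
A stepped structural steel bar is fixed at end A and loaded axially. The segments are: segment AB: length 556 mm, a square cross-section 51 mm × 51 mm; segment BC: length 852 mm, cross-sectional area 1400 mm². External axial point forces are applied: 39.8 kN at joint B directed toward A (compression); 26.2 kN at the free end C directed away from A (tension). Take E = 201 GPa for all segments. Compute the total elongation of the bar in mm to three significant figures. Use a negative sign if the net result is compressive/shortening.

Internal axial forces (sectioning from the free end, tension +): N_BC = 26.2 kN, N_AB = -13.6 kN.
A_AB = 2601 mm².
δ_AB = -13600·556/(2601·201000) = -0.01446 mm
δ_BC = 26200·852/(1400·201000) = 0.07933 mm
δ = Σδ_i = 0.06486 mm.

0.0649 mm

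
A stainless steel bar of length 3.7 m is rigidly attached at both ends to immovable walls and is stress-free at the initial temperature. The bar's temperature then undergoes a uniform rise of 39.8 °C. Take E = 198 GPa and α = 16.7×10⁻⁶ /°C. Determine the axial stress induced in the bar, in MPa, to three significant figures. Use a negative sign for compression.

Free thermal expansion αLΔT = 16.7e-6 · 3700 · 39.8 = 2.459 mm.
The walls impose strain ε = −(2.459)/3700 = -6.6466e-04; σ = Eε = 198000 · -6.6466e-04 = -131.6 MPa.

-132 MPa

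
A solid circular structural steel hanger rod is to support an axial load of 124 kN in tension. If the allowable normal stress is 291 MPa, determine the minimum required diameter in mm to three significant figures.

23.3 mm

Required area A ≥ P/σ_allow = 124000/291 = 426.1 mm².
For a solid circular section, d ≥ √(4A/π) = 23.29 mm.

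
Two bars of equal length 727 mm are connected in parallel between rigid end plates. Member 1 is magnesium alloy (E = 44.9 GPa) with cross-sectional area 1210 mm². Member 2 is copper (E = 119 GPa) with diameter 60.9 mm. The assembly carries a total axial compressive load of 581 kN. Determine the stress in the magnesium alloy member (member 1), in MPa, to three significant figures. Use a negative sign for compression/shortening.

-65.1 MPa

A_2 = 2913 mm².
Equal strain + equilibrium ⇒ each member carries load in proportion to AE: A₁E₁ = 54330000 N, A₂E₂ = 346600000 N, ΣAE = 401000000 N.
σ₁ = P·E₁/ΣAE = -581000·44900/401000000 = -65.06 MPa.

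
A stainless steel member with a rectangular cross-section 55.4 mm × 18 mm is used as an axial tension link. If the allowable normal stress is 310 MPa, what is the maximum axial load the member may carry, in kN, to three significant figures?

309 kN

A = 997.2 mm².
P_max = σ_allow · A = 310 · 997.2 = 309100 N = 309.1 kN.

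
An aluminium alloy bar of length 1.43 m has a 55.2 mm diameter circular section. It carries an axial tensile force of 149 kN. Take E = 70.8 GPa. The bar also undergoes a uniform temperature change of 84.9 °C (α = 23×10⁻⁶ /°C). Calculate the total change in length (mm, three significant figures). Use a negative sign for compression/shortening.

4.05 mm

A = 2393 mm².
δ_mech = NL/(AE) = 149000·1430/(2393·70800) = 1.258 mm.
δ_thermal = αLΔT = 23e-6·1430·84.9 = 2.792 mm.
δ = δ_mech + δ_thermal = 4.05 mm.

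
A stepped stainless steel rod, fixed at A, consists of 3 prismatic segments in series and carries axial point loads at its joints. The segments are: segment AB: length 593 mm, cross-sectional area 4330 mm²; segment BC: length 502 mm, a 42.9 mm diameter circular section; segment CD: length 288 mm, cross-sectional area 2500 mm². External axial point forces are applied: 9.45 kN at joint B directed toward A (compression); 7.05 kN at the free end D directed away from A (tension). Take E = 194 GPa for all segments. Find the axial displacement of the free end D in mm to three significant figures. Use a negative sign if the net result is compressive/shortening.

0.0151 mm

Internal axial forces (sectioning from the free end, tension +): N_CD = 7.05 kN, N_BC = 7.05 kN, N_AB = -2.4 kN.
A_BC = 1445 mm².
δ_AB = -2400·593/(4330·194000) = -0.001694 mm
δ_BC = 7050·502/(1445·194000) = 0.01262 mm
δ_CD = 7050·288/(2500·194000) = 0.004186 mm
δ = Σδ_i = 0.01511 mm.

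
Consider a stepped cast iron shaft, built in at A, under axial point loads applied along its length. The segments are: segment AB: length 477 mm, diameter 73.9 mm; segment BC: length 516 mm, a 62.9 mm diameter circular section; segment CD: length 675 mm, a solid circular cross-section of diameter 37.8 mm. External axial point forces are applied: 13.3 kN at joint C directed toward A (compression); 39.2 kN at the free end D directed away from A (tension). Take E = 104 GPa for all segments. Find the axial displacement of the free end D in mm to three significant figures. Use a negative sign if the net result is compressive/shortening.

Internal axial forces (sectioning from the free end, tension +): N_CD = 39.2 kN, N_BC = 25.9 kN, N_AB = 25.9 kN.
A_AB = 4289 mm².
A_BC = 3107 mm².
A_CD = 1122 mm².
δ_AB = 25900·477/(4289·104000) = 0.0277 mm
δ_BC = 25900·516/(3107·104000) = 0.04135 mm
δ_CD = 39200·675/(1122·104000) = 0.2267 mm
δ = Σδ_i = 0.2958 mm.

0.296 mm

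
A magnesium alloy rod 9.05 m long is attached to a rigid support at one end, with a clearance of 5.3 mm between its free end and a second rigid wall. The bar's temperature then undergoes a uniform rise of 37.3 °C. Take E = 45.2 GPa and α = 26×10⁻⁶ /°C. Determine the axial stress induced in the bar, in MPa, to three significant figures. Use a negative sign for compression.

Free thermal expansion αLΔT = 26e-6 · 9050 · 37.3 = 8.777 mm.
The walls engage after the gap closes; constrained expansion = 8.777 − 5.3 = 3.477 mm.
The walls impose strain ε = −(3.477)/9050 = -3.8416e-04; σ = Eε = 45200 · -3.8416e-04 = -17.36 MPa.

-17.4 MPa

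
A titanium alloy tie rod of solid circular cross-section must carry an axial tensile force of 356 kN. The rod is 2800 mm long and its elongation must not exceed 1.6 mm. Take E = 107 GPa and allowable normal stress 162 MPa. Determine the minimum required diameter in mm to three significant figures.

Required area A ≥ P/σ_allow = 356000/162 = 2198 mm².
For a solid circular section, d ≥ √(4A/π) = 52.9 mm.
Elongation limit: A ≥ PL/(Eδ_allow) = 356000·2800/(107000·1.6) = 5822 mm² ⇒ d ≥ 86.1 mm.
The elongation limit governs.

86.1 mm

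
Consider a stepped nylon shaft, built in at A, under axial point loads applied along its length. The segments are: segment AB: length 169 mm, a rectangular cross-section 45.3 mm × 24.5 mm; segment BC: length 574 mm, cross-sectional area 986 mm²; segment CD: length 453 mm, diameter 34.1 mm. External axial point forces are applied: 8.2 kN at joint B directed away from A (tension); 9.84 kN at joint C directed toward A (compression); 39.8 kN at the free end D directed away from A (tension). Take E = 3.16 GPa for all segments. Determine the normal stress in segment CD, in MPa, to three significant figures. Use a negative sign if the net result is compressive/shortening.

43.6 MPa

Internal axial forces (sectioning from the free end, tension +): N_CD = 39.8 kN, N_BC = 29.96 kN, N_AB = 38.16 kN.
A_CD = 913.3 mm².
σ_CD = N_CD/A_CD = 39800/913.3 = 43.58 MPa.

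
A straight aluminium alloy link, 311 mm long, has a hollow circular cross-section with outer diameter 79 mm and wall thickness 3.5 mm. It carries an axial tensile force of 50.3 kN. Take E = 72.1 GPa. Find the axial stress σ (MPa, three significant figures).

60.6 MPa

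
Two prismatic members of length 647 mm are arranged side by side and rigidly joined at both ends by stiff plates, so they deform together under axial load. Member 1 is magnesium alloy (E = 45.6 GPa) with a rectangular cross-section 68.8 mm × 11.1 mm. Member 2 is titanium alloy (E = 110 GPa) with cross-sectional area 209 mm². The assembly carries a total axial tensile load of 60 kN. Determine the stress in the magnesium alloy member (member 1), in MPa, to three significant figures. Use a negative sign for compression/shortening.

47.3 MPa

A_1 = 763.7 mm².
Equal strain + equilibrium ⇒ each member carries load in proportion to AE: A₁E₁ = 34820000 N, A₂E₂ = 22990000 N, ΣAE = 57810000 N.
σ₁ = P·E₁/ΣAE = 60000·45600/57810000 = 47.32 MPa.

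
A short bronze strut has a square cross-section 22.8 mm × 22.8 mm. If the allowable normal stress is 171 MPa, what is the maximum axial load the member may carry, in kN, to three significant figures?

A = 519.8 mm².
P_max = σ_allow · A = 171 · 519.8 = 88890 N = 88.89 kN.

88.9 kN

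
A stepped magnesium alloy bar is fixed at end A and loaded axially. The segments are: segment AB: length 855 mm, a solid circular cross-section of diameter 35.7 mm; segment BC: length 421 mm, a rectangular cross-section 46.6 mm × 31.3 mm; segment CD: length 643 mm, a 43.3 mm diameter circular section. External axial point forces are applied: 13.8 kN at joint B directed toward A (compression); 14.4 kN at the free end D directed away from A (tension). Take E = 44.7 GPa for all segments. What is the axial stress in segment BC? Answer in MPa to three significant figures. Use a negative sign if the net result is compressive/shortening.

9.87 MPa

Internal axial forces (sectioning from the free end, tension +): N_CD = 14.4 kN, N_BC = 14.4 kN, N_AB = 0.6 kN.
A_BC = 1459 mm².
σ_BC = N_BC/A_BC = 14400/1459 = 9.873 MPa.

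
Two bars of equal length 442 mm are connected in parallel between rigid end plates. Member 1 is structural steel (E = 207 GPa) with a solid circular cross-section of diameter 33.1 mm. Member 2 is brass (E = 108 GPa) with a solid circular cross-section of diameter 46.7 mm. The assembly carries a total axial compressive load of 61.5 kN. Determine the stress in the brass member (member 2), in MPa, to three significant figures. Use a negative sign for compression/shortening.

A_1 = 860.5 mm².
A_2 = 1713 mm².
Equal strain + equilibrium ⇒ each member carries load in proportion to AE: A₁E₁ = 178100000 N, A₂E₂ = 185000000 N, ΣAE = 363100000 N.
σ₂ = P·E₂/ΣAE = -61500·108000/363100000 = -18.29 MPa.

-18.3 MPa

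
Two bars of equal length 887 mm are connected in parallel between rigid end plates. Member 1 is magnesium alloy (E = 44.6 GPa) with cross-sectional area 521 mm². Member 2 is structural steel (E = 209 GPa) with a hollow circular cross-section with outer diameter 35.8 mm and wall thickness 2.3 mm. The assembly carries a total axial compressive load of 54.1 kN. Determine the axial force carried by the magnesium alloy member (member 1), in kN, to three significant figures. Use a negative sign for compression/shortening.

A_2 = 242.1 mm².
Equal strain + equilibrium ⇒ each member carries load in proportion to AE: A₁E₁ = 23240000 N, A₂E₂ = 50590000 N, ΣAE = 73830000 N.
F₁ = P·A₁E₁/ΣAE = -54100·23240000/73830000 = -17030 N.

-17.0 kN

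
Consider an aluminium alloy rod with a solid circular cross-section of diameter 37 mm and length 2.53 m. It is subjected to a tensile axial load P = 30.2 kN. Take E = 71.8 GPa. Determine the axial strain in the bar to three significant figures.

A = 1075 mm².
σ = N/A = 28.09 MPa; ε = σ/E = 28.09/71800 = 3.912e-04.

3.91e-04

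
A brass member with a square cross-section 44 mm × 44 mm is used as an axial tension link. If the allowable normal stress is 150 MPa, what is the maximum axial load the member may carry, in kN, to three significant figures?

290 kN

A = 1936 mm².
P_max = σ_allow · A = 150 · 1936 = 290400 N = 290.4 kN.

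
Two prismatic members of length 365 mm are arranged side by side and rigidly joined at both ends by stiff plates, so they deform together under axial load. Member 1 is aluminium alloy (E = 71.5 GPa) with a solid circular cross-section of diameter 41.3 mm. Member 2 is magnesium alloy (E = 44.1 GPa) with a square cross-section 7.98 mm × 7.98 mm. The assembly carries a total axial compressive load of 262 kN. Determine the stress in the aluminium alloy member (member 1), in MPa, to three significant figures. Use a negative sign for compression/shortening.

A_1 = 1340 mm².
A_2 = 63.68 mm².
Equal strain + equilibrium ⇒ each member carries load in proportion to AE: A₁E₁ = 95780000 N, A₂E₂ = 2808000 N, ΣAE = 98590000 N.
σ₁ = P·E₁/ΣAE = -262000·71500/98590000 = -190 MPa.

-190 MPa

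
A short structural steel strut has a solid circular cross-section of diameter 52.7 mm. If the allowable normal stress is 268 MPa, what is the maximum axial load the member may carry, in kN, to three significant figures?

A = 2181 mm².
P_max = σ_allow · A = 268 · 2181 = 584600 N = 584.6 kN.

585 kN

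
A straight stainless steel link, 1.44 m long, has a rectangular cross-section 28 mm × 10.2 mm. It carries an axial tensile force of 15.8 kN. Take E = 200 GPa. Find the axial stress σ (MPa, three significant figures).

55.3 MPa

A = 285.6 mm².
σ = N/A = 15800/285.6 = 55.32 MPa.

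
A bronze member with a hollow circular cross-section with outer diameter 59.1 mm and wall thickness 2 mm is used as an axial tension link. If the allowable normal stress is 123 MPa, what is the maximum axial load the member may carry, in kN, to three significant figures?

A = 358.8 mm².
P_max = σ_allow · A = 123 · 358.8 = 44130 N = 44.13 kN.

44.1 kN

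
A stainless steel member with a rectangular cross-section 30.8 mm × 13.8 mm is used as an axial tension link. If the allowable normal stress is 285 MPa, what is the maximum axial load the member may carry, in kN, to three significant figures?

121 kN

A = 425 mm².
P_max = σ_allow · A = 285 · 425 = 121100 N = 121.1 kN.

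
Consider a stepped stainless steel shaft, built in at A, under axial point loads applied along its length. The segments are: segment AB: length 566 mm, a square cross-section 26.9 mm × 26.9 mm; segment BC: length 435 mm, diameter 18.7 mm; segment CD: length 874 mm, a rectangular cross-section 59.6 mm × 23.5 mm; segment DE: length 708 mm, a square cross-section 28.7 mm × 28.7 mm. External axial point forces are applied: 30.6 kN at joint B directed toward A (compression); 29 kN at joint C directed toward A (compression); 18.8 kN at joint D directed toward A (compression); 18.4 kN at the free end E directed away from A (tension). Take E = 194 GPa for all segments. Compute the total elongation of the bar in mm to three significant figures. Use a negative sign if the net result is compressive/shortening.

-0.402 mm

Internal axial forces (sectioning from the free end, tension +): N_DE = 18.4 kN, N_CD = -0.4 kN, N_BC = -29.4 kN, N_AB = -60 kN.
A_AB = 723.6 mm².
A_BC = 274.6 mm².
A_CD = 1401 mm².
A_DE = 823.7 mm².
δ_AB = -60000·566/(723.6·194000) = -0.2419 mm
δ_BC = -29400·435/(274.6·194000) = -0.24 mm
δ_CD = -400·874/(1401·194000) = -0.001287 mm
δ_DE = 18400·708/(823.7·194000) = 0.08152 mm
δ = Σδ_i = -0.4017 mm.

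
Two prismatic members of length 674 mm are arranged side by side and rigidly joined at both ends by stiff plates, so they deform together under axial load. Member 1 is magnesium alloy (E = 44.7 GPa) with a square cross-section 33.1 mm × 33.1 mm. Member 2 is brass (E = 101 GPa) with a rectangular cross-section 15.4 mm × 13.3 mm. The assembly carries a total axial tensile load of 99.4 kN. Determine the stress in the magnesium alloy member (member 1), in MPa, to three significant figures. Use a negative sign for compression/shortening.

A_1 = 1096 mm².
A_2 = 204.8 mm².
Equal strain + equilibrium ⇒ each member carries load in proportion to AE: A₁E₁ = 48970000 N, A₂E₂ = 20690000 N, ΣAE = 69660000 N.
σ₁ = P·E₁/ΣAE = 99400·44700/69660000 = 63.78 MPa.

63.8 MPa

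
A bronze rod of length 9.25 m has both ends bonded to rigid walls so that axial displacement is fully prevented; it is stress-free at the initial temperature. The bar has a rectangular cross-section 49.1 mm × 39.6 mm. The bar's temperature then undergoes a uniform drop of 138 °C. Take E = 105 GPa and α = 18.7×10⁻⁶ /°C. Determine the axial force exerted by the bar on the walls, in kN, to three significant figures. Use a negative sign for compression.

Free thermal expansion αLΔT = 18.7e-6 · 9250 · -138 = -23.87 mm.
The walls impose strain ε = −(-23.87)/9250 = 2.5806e-03; σ = Eε = 105000 · 2.5806e-03 = 271 MPa.
Wall reaction R = σ·A = 271·1944 = 526800 N = 526.8 kN.

527 kN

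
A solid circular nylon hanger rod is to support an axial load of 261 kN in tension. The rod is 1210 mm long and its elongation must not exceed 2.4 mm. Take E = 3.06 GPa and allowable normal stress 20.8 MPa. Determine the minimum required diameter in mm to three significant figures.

234 mm

Required area A ≥ P/σ_allow = 261000/20.8 = 12550 mm².
For a solid circular section, d ≥ √(4A/π) = 126.4 mm.
Elongation limit: A ≥ PL/(Eδ_allow) = 261000·1210/(3060·2.4) = 43000 mm² ⇒ d ≥ 234 mm.
The elongation limit governs.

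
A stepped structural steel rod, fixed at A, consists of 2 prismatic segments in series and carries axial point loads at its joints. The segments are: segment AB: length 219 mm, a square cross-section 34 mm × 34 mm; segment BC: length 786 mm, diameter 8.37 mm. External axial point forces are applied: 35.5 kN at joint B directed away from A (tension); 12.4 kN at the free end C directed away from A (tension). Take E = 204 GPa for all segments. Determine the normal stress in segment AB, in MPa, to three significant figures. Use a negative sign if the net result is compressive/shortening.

Internal axial forces (sectioning from the free end, tension +): N_BC = 12.4 kN, N_AB = 47.9 kN.
A_AB = 1156 mm².
σ_AB = N_AB/A_AB = 47900/1156 = 41.44 MPa.

41.4 MPa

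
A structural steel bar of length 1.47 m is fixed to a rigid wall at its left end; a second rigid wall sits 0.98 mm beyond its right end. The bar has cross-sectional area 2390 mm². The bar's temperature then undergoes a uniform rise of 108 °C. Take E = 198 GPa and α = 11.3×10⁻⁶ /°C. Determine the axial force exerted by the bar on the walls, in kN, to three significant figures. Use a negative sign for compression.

-262 kN

Free thermal expansion αLΔT = 11.3e-6 · 1470 · 108 = 1.794 mm.
The walls engage after the gap closes; constrained expansion = 1.794 − 0.98 = 0.814 mm.
The walls impose strain ε = −(0.814)/1470 = -5.5373e-04; σ = Eε = 198000 · -5.5373e-04 = -109.6 MPa.
Wall reaction R = σ·A = -109.6·2390 = -262000 N = -262 kN.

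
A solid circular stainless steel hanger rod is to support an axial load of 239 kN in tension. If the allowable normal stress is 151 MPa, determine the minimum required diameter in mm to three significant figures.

44.9 mm

Required area A ≥ P/σ_allow = 239000/151 = 1583 mm².
For a solid circular section, d ≥ √(4A/π) = 44.89 mm.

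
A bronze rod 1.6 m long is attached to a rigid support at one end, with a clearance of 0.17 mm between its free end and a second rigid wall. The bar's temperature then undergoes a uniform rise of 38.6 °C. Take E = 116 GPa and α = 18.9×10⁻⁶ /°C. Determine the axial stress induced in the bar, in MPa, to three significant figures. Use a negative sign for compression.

Free thermal expansion αLΔT = 18.9e-6 · 1600 · 38.6 = 1.167 mm.
The walls engage after the gap closes; constrained expansion = 1.167 − 0.17 = 0.9973 mm.
The walls impose strain ε = −(0.9973)/1600 = -6.2329e-04; σ = Eε = 116000 · -6.2329e-04 = -72.3 MPa.

-72.3 MPa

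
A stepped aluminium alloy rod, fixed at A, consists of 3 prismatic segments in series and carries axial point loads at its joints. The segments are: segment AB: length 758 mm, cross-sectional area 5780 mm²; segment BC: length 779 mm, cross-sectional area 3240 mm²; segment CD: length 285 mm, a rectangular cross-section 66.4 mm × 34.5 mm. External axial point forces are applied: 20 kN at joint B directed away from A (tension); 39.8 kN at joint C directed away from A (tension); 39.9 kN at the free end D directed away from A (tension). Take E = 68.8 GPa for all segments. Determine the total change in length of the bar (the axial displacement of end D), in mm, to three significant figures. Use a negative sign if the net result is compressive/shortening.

Internal axial forces (sectioning from the free end, tension +): N_CD = 39.9 kN, N_BC = 79.7 kN, N_AB = 99.7 kN.
A_CD = 2291 mm².
δ_AB = 99700·758/(5780·68800) = 0.19 mm
δ_BC = 79700·779/(3240·68800) = 0.2785 mm
δ_CD = 39900·285/(2291·68800) = 0.07215 mm
δ = Σδ_i = 0.5407 mm.

0.541 mm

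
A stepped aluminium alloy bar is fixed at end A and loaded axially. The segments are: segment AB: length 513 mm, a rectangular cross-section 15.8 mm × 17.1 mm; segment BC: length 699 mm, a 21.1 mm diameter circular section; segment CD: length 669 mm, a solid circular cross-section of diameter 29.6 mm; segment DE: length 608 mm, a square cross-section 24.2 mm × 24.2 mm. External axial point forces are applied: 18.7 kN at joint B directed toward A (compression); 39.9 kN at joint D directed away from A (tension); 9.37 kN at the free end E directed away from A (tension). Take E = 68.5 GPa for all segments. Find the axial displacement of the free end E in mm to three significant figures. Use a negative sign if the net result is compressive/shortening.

Internal axial forces (sectioning from the free end, tension +): N_DE = 9.37 kN, N_CD = 49.27 kN, N_BC = 49.27 kN, N_AB = 30.57 kN.
A_AB = 270.2 mm².
A_BC = 349.7 mm².
A_CD = 688.1 mm².
A_DE = 585.6 mm².
δ_AB = 30570·513/(270.2·68500) = 0.8474 mm
δ_BC = 49270·699/(349.7·68500) = 1.438 mm
δ_CD = 49270·669/(688.1·68500) = 0.6993 mm
δ_DE = 9370·608/(585.6·68500) = 0.142 mm
δ = Σδ_i = 3.126 mm.

3.13 mm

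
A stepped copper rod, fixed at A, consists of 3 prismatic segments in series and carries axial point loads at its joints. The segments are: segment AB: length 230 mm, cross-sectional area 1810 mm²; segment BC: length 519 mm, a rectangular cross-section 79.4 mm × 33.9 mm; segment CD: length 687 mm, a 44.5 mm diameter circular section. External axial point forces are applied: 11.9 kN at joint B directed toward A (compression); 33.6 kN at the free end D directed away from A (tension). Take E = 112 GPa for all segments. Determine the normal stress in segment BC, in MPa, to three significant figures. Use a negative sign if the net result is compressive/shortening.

12.5 MPa

Internal axial forces (sectioning from the free end, tension +): N_CD = 33.6 kN, N_BC = 33.6 kN, N_AB = 21.7 kN.
A_BC = 2692 mm².
σ_BC = N_BC/A_BC = 33600/2692 = 12.48 MPa.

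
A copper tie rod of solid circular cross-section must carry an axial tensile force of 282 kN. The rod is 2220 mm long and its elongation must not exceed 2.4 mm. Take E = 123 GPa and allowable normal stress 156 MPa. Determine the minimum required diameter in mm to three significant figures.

52.0 mm

Required area A ≥ P/σ_allow = 282000/156 = 1808 mm².
For a solid circular section, d ≥ √(4A/π) = 47.98 mm.
Elongation limit: A ≥ PL/(Eδ_allow) = 282000·2220/(123000·2.4) = 2121 mm² ⇒ d ≥ 51.96 mm.
The elongation limit governs.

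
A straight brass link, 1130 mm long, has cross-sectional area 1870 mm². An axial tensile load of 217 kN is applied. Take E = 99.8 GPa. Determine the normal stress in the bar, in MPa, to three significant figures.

σ = N/A = 217000/1870 = 116 MPa.

116 MPa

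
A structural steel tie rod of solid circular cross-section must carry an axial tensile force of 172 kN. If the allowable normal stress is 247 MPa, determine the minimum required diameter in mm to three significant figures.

Required area A ≥ P/σ_allow = 172000/247 = 696.4 mm².
For a solid circular section, d ≥ √(4A/π) = 29.78 mm.

29.8 mm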